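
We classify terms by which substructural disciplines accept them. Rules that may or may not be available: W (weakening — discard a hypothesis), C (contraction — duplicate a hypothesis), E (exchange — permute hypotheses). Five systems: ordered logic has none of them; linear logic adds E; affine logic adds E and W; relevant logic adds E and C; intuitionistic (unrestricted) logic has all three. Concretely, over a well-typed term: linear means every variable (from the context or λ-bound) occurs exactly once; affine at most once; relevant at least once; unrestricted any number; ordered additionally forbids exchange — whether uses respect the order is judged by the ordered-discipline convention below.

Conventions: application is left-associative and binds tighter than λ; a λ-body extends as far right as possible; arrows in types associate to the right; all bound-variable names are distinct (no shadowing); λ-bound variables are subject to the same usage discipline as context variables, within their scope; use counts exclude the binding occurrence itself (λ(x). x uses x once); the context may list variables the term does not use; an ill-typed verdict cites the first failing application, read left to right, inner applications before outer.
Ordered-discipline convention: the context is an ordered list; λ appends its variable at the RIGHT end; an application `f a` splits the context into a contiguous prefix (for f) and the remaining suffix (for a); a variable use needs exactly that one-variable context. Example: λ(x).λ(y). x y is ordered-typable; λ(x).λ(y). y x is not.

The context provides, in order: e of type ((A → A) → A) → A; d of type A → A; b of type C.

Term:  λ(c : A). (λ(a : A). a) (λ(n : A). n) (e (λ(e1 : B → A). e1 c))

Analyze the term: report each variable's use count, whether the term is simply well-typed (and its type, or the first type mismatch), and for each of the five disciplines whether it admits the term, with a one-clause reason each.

variable uses: e=1; d=0; b=0; c (bound)=1; a (bound)=1; n (bound)=1; e1 (bound)=1
order of uses: a, n, e, e1, c
typing: ill-typed: an application expects A but receives A → A
ordered: ✗ — not simply typable
linear: ✗ — fails simple typing
affine: ✗ — a type mismatch blocks all five
relevant: ✗ — the type mismatch rejects it
unrestricted: ✗ — not simply typable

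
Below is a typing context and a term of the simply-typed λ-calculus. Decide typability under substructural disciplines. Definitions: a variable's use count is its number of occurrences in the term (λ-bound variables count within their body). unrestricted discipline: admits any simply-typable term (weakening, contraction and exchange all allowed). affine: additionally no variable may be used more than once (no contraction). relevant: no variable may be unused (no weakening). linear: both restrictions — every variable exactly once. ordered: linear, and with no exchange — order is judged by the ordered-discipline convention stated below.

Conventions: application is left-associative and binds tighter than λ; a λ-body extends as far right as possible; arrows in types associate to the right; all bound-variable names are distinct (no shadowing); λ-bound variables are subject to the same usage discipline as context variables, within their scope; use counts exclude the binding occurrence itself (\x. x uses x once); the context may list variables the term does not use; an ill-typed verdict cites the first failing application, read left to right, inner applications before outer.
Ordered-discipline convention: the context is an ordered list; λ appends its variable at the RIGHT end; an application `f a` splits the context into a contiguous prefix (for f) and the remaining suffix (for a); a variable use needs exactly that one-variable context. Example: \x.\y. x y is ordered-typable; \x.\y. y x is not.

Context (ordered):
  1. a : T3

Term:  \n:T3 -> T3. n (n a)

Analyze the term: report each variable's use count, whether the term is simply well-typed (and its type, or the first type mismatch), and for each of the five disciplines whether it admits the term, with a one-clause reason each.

variable uses: a=1, n (λ-bound)=2
use order (left to right): n, n, a
typing: well-typed — term : (T3 -> T3) -> T3
ordered: ✗, n ×2 used more than once (contraction)
linear: ✗, n ×2 used more than once (contraction)
affine: ✗, n ×2 used more than once (contraction)
relevant: ✓, none of a, n goes unused
unrestricted: ✓, type-checks ((T3 -> T3) -> T3) and nothing is barred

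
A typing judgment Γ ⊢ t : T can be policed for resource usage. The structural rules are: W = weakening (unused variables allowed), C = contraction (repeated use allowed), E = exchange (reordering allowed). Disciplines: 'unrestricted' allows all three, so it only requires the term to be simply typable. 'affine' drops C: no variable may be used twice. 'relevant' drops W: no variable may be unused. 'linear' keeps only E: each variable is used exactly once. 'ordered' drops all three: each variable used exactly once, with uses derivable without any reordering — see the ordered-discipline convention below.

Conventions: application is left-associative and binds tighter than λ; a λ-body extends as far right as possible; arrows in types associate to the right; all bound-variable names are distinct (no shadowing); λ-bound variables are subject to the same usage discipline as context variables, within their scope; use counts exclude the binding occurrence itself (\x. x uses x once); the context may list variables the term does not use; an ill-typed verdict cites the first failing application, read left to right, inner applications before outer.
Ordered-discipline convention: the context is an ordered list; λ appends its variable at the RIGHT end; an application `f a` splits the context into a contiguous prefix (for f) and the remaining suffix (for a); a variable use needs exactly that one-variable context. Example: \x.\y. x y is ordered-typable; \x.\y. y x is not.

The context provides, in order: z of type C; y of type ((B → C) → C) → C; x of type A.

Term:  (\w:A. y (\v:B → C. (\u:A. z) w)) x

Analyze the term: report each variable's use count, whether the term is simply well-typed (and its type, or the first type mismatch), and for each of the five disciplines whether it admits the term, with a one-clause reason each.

usage: z=1; y=1; x=1; w (λ-bound)=1; v (λ-bound)=0; u (λ-bound)=0
order of uses: y, z, w, x
typing: the term checks, with type C
ordered ✗ (unused: v, u — weakening required)
linear ✗ (unused: v, u — weakening required)
affine ✓ (no duplicate uses among z, y, x, w, v, u)
relevant ✗ (unused: v, u — weakening required)
unrestricted ✓ (simply typable at C; W, C, E all held)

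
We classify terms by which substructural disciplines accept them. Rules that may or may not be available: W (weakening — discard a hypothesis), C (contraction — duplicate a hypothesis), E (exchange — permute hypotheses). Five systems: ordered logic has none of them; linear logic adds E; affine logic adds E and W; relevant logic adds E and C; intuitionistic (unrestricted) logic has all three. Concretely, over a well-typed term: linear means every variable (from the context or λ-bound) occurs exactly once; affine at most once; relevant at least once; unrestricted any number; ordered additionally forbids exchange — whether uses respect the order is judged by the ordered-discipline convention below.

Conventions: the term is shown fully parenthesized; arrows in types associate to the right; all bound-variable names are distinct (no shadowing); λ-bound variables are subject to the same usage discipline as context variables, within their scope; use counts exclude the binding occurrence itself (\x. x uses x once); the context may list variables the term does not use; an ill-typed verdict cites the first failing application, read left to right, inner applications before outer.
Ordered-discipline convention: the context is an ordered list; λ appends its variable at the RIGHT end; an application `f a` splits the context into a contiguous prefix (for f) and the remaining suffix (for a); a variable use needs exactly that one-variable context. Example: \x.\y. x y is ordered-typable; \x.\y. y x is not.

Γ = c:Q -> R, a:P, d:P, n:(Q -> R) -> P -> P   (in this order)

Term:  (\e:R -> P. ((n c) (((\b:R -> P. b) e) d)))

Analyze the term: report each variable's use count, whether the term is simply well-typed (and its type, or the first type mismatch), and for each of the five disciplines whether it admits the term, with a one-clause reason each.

usage: c ×1; a ×0; d ×1; n ×1; e (λ-bound) ×1; b (λ-bound) ×1
left-to-right use order: n, c, b, e, d
typing: ill-typed: an application expects R but receives P
ordered: ✗ — a type mismatch blocks all five
linear: ✗ — the type mismatch rejects it
affine: ✗ — not simply typable
relevant: ✗ — fails simple typing
unrestricted: ✗ — a type mismatch blocks all five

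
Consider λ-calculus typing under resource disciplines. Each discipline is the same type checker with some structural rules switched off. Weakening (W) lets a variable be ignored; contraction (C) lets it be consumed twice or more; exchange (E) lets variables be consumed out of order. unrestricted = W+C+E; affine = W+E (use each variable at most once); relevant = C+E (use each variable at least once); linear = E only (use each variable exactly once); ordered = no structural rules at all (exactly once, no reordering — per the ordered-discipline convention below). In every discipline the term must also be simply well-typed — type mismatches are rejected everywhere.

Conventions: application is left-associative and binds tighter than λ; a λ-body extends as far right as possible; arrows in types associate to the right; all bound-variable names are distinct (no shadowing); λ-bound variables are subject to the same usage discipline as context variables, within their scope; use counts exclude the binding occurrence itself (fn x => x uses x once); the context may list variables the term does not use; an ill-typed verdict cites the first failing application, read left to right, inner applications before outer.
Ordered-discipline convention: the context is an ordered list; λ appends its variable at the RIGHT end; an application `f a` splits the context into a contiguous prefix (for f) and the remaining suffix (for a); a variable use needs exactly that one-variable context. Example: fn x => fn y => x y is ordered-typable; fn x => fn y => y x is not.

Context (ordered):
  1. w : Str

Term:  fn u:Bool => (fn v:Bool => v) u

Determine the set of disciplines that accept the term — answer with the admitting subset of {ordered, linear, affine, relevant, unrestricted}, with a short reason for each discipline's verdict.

admitted in: affine, unrestricted
counts: w: 0, u [bound]: 1, v [bound]: 1
use order (left to right): v, u
typing: ✓ — Bool -> Bool
ordered: ✗, unused: w — weakening required
linear: ✗, unused: w — weakening required
affine: ✓, w, u, v: no repeats, contraction unneeded
relevant: ✗, unused: w — weakening required
unrestricted: ✓, typability at Bool -> Bool is all that's needed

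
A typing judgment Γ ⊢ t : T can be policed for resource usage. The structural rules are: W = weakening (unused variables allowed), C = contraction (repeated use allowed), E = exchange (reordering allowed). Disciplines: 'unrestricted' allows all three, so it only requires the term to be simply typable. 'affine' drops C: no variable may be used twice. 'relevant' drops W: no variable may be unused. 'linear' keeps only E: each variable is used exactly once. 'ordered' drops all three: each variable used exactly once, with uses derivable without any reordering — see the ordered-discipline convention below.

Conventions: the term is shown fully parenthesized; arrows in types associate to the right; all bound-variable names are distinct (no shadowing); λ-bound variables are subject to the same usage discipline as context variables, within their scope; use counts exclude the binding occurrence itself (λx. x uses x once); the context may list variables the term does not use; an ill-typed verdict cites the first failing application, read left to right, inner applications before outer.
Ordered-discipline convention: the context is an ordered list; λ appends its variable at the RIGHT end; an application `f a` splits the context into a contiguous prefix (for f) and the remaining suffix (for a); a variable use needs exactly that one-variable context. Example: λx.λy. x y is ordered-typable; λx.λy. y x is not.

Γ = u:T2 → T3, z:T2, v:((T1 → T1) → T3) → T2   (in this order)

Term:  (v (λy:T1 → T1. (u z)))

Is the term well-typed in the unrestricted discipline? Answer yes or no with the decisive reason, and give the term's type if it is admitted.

yes — type-checks (T2) and nothing is barred; term : T2
counts: u=1; z=1; v=1; y [bound]=0
uses in reading order: v, u, z
typing: the term checks, with type T2
per-discipline verdicts: ordered ✗ · linear ✗ · affine ✓ · relevant ✗ · unrestricted ✓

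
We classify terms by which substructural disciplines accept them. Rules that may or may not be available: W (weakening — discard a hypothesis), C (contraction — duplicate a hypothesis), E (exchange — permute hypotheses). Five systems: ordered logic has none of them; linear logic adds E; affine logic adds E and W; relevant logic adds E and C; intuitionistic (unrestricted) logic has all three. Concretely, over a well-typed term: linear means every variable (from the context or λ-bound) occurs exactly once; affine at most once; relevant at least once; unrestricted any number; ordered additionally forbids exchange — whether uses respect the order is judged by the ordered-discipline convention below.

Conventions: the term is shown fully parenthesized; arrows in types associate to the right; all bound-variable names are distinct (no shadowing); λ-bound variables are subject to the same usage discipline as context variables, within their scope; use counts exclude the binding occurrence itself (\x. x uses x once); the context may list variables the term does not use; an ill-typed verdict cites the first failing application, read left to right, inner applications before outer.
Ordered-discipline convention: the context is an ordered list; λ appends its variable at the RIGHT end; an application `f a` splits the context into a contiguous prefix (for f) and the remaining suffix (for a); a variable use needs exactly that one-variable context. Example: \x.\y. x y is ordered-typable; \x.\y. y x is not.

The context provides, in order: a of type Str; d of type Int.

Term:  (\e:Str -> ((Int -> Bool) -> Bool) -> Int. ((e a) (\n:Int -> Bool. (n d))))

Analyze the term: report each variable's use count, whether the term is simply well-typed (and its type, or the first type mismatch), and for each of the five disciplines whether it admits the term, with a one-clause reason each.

variable uses: a=1, d=1, e [bound]=1, n [bound]=1
uses in reading order: e, a, n, d
typing: the term checks, with type (Str -> ((Int -> Bool) -> Bool) -> Int) -> Int
ordered: ✗ — use order e, a, n, d needs exchange
linear: ✓ — single use per variable (a, d, e, n)
affine: ✓ — no duplicate uses among a, d, e, n
relevant: ✓ — a, d, e, n: all used, weakening unneeded
unrestricted: ✓ — well-typed at (Str -> ((Int -> Bool) -> Bool) -> Int) -> Int; no restrictions here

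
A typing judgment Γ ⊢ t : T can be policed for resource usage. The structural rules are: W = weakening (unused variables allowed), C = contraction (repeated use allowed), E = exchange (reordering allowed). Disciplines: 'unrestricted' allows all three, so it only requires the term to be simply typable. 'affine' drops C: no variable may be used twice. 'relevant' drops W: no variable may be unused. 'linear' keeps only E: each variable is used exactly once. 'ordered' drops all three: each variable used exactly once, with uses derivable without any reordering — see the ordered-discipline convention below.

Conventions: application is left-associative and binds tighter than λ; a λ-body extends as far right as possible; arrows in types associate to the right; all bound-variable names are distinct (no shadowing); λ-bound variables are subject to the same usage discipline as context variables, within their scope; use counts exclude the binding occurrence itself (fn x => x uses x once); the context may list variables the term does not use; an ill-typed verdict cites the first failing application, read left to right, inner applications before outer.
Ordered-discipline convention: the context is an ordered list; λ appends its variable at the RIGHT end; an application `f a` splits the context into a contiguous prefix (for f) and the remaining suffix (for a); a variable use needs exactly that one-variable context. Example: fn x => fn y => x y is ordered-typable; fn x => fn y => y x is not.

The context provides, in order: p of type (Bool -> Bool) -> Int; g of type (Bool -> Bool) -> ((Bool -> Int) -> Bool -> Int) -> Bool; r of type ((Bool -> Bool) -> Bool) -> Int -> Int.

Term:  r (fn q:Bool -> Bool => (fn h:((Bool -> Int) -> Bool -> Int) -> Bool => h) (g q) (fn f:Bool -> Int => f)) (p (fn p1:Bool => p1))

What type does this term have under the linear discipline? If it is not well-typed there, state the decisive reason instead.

term : Int
variable uses: p: 1; g: 1; r: 1; q [bound]: 1; h [bound]: 1; f [bound]: 1; p1 [bound]: 1
left-to-right use order: r, h, g, q, f, p, p1
typing: well-typed at Int
summary: ordered ✗ | linear ✓ | affine ✓ | relevant ✓ | unrestricted ✓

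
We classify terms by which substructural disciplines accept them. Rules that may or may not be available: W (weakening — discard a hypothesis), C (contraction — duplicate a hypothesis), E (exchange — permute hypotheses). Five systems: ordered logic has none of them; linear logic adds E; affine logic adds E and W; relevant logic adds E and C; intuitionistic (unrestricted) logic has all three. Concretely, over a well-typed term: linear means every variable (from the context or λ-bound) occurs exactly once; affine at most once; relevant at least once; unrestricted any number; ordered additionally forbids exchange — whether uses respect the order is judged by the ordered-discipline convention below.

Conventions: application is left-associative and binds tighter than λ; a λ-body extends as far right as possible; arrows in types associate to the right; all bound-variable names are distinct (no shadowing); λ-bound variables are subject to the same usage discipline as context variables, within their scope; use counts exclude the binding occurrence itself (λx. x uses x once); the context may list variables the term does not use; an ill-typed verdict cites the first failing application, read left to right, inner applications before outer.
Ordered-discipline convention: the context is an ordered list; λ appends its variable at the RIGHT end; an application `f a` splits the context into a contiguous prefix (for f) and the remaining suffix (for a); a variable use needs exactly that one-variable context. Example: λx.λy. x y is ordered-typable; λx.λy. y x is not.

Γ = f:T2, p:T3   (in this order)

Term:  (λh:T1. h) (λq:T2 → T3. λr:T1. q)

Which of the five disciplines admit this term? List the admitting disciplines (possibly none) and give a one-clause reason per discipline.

admitting disciplines: none
use counts: f ×0; p ×0; h (bound) ×1; q (bound) ×1; r (bound) ×0
use order (left to right): h, q
typing: ill-typed: an argument (T2 → T3) → T1 → T2 → T3 mismatches the expected T1
ordered: ✗, not simply typable
linear: ✗, fails simple typing
affine: ✗, a type mismatch blocks all five
relevant: ✗, the type mismatch rejects it
unrestricted: ✗, not simply typable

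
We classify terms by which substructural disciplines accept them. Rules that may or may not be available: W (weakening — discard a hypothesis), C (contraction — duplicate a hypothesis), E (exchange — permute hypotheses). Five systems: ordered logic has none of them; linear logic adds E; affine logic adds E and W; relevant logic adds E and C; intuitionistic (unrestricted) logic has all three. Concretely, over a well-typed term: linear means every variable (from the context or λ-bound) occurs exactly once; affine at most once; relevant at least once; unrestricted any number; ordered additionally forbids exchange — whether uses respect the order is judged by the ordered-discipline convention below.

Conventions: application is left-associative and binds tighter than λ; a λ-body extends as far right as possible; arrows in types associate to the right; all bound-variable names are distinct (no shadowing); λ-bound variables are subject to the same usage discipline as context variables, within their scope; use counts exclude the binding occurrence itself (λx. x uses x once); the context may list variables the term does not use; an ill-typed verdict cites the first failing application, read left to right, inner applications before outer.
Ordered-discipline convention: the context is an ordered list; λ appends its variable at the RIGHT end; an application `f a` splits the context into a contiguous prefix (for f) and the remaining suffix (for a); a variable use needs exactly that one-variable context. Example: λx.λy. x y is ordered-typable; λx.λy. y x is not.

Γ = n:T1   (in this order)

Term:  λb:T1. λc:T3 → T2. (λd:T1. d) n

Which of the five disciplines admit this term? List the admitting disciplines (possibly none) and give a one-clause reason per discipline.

admitting disciplines: affine, unrestricted
usage: n: 1×, b (bound): 0×, c (bound): 0×, d (bound): 1×
left-to-right use order: d, n
typing: well-typed — term : T1 → (T3 → T2) → T1
ordered ✗ (b, c left unused)
linear ✗ (b, c left unused)
affine ✓ (n, b, c, d: no repeats, contraction unneeded)
relevant ✗ (b, c left unused)
unrestricted ✓ (typability at T1 → (T3 → T2) → T1 is all that's needed)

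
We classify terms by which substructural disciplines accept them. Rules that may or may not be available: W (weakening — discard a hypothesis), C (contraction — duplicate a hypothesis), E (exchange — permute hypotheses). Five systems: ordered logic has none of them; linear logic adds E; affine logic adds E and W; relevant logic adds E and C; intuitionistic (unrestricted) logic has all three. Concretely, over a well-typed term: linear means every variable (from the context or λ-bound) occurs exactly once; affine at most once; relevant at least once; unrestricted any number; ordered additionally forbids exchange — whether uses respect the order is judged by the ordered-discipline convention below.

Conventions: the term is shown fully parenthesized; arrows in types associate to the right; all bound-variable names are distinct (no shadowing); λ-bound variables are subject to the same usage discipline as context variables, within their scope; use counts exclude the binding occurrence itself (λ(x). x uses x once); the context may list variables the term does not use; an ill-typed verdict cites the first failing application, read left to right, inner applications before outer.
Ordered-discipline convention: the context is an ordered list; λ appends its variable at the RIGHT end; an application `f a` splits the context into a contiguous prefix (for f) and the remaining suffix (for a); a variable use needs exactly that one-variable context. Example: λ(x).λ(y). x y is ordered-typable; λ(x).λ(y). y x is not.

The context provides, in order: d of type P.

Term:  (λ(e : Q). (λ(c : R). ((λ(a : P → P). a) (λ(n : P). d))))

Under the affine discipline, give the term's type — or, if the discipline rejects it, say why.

term : Q → R → P → P
counts: d=1, e (bound)=0, c (bound)=0, a (bound)=1, n (bound)=0
left-to-right use order: a, d
typing: well-typed — term : Q → R → P → P
summary: ordered ✗, linear ✗, affine ✓, relevant ✗, unrestricted ✓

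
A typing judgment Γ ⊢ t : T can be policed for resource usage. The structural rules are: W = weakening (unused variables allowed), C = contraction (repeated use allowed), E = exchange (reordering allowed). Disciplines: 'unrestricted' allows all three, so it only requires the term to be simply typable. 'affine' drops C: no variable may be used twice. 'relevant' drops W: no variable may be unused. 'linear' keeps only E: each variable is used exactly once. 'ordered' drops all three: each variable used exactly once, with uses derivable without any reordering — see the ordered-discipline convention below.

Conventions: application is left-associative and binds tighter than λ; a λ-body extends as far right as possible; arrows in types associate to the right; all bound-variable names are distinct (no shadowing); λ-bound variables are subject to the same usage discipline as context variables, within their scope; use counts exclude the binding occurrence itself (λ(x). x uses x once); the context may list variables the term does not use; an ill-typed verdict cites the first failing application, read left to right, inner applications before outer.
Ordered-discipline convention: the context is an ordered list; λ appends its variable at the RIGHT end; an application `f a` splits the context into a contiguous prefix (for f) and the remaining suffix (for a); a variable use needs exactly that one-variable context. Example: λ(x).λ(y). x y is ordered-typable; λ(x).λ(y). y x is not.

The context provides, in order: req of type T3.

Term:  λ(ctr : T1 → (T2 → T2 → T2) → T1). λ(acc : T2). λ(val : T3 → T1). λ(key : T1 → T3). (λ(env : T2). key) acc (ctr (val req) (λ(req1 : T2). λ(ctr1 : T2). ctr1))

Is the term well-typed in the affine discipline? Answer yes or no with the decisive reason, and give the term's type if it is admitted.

yes — req, ctr, acc, val, key, env, req1, ctr1: no repeats, contraction unneeded; term : (T1 → (T2 → T2 → T2) → T1) → T2 → (T3 → T1) → (T1 → T3) → T3
counts: req=1; ctr [bound]=1; acc [bound]=1; val [bound]=1; key [bound]=1; env [bound]=0; req1 [bound]=0; ctr1 [bound]=1
use order (left to right): key, acc, ctr, val, req, ctr1
typing: well-typed at (T1 → (T2 → T2 → T2) → T1) → T2 → (T3 → T1) → (T1 → T3) → T3
across the five disciplines: ordered ✗; linear ✗; affine ✓; relevant ✗; unrestricted ✓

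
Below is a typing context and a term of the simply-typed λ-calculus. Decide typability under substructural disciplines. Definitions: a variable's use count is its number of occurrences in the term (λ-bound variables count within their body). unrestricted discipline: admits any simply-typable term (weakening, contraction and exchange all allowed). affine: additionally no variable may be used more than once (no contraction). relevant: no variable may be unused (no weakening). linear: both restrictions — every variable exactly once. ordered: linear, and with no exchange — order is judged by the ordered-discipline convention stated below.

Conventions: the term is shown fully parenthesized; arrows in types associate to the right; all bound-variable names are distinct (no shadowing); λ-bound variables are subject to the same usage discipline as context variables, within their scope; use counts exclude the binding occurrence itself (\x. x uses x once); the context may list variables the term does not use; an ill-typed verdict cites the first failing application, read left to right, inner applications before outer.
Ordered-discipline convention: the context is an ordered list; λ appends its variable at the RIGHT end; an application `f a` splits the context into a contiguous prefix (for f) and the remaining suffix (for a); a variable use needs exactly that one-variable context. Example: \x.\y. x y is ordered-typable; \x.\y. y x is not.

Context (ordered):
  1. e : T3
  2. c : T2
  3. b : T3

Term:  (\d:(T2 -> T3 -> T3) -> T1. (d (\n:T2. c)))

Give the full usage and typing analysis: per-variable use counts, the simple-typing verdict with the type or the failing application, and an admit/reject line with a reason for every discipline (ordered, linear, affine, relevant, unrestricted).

use counts: e: 0×; c: 1×; b: 0×; d (bound): 1×; n (bound): 0×
uses in reading order: d, c
typing: ill-typed: argument of type T2 -> T2 where T2 -> T3 -> T3 is required
ordered: ✗, fails simple typing
linear: ✗, a type mismatch blocks all five
affine: ✗, the type mismatch rejects it
relevant: ✗, not simply typable
unrestricted: ✗, fails simple typing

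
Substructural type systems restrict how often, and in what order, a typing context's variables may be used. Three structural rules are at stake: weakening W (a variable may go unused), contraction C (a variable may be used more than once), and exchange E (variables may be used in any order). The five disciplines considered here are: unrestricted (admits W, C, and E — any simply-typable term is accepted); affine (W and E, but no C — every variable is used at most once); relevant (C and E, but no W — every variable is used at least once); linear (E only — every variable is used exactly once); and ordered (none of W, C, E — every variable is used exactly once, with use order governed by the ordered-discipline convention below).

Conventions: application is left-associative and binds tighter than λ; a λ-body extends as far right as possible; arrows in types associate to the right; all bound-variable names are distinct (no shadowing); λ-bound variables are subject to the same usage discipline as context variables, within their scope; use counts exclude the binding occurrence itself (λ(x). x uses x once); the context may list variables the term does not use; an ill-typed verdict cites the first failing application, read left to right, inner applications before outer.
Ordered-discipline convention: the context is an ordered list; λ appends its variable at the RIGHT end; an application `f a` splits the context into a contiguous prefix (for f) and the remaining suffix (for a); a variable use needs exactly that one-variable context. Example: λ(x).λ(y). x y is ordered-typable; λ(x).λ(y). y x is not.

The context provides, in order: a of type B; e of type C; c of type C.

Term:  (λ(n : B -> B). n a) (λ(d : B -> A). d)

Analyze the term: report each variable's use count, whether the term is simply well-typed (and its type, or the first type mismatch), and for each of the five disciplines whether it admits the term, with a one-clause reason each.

variable uses: a: 1, e: 0, c: 0, n (bound): 1, d (bound): 1
order of uses: n, a, d
typing: ill-typed: an application expects B -> B but receives (B -> A) -> B -> A
ordered ✗ (a type mismatch blocks all five)
linear ✗ (the type mismatch rejects it)
affine ✗ (not simply typable)
relevant ✗ (fails simple typing)
unrestricted ✗ (a type mismatch blocks all five)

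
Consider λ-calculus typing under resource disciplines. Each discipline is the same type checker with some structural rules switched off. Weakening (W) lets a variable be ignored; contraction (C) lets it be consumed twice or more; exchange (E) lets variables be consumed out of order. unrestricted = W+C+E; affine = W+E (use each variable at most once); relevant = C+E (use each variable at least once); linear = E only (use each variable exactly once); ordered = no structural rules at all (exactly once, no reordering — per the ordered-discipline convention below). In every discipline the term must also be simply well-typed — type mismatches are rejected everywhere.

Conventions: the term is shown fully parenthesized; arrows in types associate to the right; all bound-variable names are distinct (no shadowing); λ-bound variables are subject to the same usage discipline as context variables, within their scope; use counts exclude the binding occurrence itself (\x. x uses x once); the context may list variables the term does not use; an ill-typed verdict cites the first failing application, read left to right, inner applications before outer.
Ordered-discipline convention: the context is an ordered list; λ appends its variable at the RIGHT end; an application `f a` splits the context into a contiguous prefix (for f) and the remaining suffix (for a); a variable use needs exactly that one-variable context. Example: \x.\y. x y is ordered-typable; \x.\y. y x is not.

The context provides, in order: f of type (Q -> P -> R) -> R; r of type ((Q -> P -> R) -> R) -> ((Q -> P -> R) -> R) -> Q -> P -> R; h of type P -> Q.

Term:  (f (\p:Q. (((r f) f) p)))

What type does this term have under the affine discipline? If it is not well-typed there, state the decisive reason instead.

not well-typed under affine — uses contraction: f ×3
usage: f=3; r=1; h=0; p [bound]=1
uses in reading order: f, r, f, f, p
typing: ✓ — R
all disciplines: ordered ✗, linear ✗, affine ✗, relevant ✗, unrestricted ✓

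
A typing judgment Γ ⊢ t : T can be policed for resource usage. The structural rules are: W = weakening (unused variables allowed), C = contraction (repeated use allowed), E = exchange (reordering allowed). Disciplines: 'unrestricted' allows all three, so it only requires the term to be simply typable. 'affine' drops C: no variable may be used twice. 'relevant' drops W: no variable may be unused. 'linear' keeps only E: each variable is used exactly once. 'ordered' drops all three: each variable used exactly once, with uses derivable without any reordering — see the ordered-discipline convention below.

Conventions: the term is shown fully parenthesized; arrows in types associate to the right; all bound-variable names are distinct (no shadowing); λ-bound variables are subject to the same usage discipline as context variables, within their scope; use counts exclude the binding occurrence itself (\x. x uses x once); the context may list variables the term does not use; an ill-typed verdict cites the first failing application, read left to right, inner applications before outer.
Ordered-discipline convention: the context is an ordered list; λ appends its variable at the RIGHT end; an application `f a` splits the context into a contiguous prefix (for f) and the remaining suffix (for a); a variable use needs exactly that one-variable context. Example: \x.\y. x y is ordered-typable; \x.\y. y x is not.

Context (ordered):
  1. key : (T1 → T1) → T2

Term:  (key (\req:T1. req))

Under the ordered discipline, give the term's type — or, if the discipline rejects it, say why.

term : T2
variable uses: key: 1; req (λ-bound): 1
order of uses: key, req
typing: well-typed — term : T2
per-discipline verdicts: ordered ✓ · linear ✓ · affine ✓ · relevant ✓ · unrestricted ✓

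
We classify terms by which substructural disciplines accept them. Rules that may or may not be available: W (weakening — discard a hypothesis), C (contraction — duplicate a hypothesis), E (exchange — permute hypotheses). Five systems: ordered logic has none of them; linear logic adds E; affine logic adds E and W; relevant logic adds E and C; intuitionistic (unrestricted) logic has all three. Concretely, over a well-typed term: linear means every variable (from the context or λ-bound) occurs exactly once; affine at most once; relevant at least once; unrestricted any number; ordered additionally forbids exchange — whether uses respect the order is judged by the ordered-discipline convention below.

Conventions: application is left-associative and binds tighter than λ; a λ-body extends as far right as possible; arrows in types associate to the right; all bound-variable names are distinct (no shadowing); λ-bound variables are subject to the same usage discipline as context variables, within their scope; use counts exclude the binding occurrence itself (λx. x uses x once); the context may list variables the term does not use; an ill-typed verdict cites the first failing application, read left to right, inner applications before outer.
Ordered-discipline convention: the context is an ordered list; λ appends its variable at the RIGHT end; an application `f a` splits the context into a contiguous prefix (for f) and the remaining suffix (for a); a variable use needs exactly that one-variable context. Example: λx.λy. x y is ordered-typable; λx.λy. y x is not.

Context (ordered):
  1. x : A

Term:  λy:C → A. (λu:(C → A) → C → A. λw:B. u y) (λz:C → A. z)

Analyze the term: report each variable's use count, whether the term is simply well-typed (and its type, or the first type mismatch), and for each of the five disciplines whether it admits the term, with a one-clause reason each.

use counts: x: 0×, y [bound]: 1×, u [bound]: 1×, w [bound]: 0×, z [bound]: 1×
order of uses: u, y, z
typing: ✓ — (C → A) → B → C → A
ordered ✗ (x, w left unused)
linear ✗ (x, w left unused)
affine ✓ (at most one use each (x, y, u, w, z))
relevant ✗ (x, w left unused)
unrestricted ✓ (simply typable at (C → A) → B → C → A; W, C, E all held)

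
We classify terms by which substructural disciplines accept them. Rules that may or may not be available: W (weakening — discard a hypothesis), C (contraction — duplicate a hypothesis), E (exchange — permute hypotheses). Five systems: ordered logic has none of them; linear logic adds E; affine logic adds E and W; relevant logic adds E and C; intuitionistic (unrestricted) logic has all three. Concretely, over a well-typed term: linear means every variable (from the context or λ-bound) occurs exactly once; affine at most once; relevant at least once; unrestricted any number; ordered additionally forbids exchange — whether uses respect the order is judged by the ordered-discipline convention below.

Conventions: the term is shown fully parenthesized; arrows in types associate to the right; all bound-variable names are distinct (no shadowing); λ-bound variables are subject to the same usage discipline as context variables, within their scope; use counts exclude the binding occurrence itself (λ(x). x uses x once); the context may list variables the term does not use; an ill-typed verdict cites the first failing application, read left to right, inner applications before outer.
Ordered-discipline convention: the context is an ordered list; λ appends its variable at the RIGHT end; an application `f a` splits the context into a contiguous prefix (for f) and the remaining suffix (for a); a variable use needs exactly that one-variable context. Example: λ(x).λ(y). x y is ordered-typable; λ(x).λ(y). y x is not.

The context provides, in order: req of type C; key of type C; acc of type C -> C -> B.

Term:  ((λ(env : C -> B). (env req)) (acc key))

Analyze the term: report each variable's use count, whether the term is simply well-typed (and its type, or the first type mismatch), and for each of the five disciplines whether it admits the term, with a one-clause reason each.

use counts: req ×1, key ×1, acc ×1, env (λ-bound) ×1
use order (left to right): env, req, acc, key
typing: well-typed — term : B
ordered: ✗ — no contiguous prefix/suffix split fits env, req, acc, key
linear: ✓ — exactly-once usage across req, key, acc, env
affine: ✓ — no duplicate uses among req, key, acc, env
relevant: ✓ — req, key, acc, env: all used, weakening unneeded
unrestricted: ✓ — well-typed at B; no restrictions here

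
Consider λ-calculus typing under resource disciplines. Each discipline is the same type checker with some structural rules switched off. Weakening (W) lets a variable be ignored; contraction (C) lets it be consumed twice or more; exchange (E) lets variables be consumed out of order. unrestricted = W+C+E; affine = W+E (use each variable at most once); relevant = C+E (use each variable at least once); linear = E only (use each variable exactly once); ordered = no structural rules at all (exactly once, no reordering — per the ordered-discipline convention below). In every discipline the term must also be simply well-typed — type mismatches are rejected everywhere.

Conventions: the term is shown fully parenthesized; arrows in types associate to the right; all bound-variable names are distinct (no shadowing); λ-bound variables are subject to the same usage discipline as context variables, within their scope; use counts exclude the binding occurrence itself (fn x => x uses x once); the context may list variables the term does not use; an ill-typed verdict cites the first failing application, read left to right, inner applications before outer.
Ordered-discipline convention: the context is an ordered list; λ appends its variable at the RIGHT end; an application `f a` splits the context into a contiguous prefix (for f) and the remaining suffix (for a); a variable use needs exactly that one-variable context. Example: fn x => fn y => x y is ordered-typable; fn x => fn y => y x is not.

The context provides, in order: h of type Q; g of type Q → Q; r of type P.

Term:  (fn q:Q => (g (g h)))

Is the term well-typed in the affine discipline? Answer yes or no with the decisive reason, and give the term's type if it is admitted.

no — needs contraction — g ×2
variable uses: h=1; g=2; r=0; q [bound]=0
uses in reading order: g, g, h
typing: the term checks, with type Q → Q
all disciplines: ordered ✗ · linear ✗ · affine ✗ · relevant ✗ · unrestricted ✓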